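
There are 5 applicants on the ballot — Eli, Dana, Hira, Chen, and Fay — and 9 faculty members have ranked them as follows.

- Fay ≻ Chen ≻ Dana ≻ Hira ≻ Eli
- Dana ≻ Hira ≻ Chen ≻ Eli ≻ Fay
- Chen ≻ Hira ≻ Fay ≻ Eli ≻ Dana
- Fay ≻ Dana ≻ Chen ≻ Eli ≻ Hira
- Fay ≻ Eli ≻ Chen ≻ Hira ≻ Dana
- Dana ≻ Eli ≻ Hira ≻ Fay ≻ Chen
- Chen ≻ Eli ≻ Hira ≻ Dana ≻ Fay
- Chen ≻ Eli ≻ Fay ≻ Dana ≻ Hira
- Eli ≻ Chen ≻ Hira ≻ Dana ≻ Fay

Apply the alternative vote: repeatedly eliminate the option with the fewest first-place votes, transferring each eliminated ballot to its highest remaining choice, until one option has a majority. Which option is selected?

Chen

Round 1: Chen 3, Fay 3, Dana 2, Eli 1, Hira 0. Hira has the fewest and is eliminated.
Round 2: Chen 3, Fay 3, Dana 2, Eli 1. Eli has the fewest and is eliminated.
Round 3: Chen 4, Fay 3, Dana 2. Dana has the fewest and is eliminated.
Round 4: Chen 5, Fay 4. Chen has a majority.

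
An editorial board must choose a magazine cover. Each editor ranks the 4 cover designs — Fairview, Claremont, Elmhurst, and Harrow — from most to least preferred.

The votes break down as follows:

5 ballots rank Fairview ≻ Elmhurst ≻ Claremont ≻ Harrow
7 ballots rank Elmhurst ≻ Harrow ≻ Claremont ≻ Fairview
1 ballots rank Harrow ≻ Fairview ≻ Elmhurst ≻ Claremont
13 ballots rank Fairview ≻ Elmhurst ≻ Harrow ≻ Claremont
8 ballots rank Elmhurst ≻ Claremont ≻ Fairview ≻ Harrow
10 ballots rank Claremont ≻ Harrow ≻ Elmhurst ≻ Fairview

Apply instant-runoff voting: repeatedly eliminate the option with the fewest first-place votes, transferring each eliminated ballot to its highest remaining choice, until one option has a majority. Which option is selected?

Round 1: Fairview 18, Elmhurst 15, Claremont 10, Harrow 1. Harrow has the fewest and is eliminated.
Round 2: Fairview 19, Elmhurst 15, Claremont 10. Claremont has the fewest and is eliminated.
Round 3: Elmhurst 25, Fairview 19. Elmhurst has a majority.

Elmhurst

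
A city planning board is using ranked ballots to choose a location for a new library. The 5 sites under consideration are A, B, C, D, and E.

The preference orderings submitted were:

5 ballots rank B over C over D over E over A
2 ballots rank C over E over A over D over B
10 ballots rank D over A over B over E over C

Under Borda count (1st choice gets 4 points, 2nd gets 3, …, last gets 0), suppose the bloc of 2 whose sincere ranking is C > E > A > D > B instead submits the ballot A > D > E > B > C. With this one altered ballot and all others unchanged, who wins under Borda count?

Borda totals with the altered ballot: A 38, B 42, C 15, D 56, E 19.
The winner is unchanged: still D.

D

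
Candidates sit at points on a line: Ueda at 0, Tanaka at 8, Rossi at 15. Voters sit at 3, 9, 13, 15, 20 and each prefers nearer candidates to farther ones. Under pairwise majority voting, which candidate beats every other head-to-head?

With single-peaked preferences on a line, the Condorcet winner is the candidate closest to the median voter.
The median voter (position 13) is closest to Rossi at 15.
Check: Rossi vs Tanaka — voters closer to Rossi: 3 of 5.

Rossi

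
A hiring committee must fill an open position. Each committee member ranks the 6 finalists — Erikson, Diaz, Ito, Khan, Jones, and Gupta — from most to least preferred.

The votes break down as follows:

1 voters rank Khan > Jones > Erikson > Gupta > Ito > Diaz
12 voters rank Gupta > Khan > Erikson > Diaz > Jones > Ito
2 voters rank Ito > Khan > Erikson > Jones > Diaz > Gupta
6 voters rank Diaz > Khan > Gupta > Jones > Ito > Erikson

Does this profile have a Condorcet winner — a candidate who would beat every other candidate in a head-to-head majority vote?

Head-to-head results (21 voters total):
Erikson vs Diaz: Erikson wins 15–6.
Erikson vs Ito: Erikson wins 13–8.
Erikson vs Khan: Khan wins 21–0.
Erikson vs Jones: Erikson wins 14–7.
Erikson vs Gupta: Gupta wins 18–3.
Diaz vs Ito: Diaz wins 18–3.
Diaz vs Khan: Khan wins 15–6.
Diaz vs Jones: Diaz wins 18–3.
Diaz vs Gupta: Gupta wins 13–8.
Ito vs Khan: Khan wins 19–2.
Ito vs Jones: Jones wins 19–2.
Ito vs Gupta: Gupta wins 19–2.
Khan vs Jones: Khan wins 21–0.
Khan vs Gupta: Gupta wins 12–9.
Jones vs Gupta: Gupta wins 18–3.
Gupta beats each rival — Erikson (18–3), Diaz (13–8), Ito (19–2), Khan (12–9), Jones (18–3) — so Gupta is the Condorcet winner.

Yes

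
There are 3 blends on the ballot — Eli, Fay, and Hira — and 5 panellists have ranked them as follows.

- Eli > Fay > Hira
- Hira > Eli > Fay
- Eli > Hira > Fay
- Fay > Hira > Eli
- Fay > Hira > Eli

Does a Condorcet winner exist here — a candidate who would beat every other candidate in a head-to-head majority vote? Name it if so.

Head-to-head results (5 voters total):
Eli vs Fay: Eli wins 3–2.
Eli vs Hira: Hira wins 3–2.
Fay vs Hira: Fay wins 3–2.
No candidate beats all others: Eli beats Fay beats Hira beats Eli, a majority cycle.

There is no Condorcet winner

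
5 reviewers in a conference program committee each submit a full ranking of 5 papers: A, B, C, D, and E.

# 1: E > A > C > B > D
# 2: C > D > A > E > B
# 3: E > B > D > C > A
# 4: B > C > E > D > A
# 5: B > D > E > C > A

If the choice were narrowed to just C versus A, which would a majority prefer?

C

Ballots ranking C above A: 4.
Ballots ranking A above C: 1.
C wins the head-to-head, 4–1.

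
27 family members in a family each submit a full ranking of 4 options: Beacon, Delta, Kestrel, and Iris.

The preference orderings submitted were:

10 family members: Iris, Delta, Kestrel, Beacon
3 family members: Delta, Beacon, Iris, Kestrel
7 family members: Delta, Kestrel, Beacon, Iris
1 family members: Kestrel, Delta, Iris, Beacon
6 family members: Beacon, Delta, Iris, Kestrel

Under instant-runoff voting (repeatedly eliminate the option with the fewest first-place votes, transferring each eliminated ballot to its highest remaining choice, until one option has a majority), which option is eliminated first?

Round 1: Delta 10, Iris 10, Beacon 6, Kestrel 1. Kestrel has the fewest and is eliminated.
Round 2: Delta 11, Iris 10, Beacon 6. Beacon has the fewest and is eliminated.
Round 3: Delta 17, Iris 10. Delta has a majority.

Kestrel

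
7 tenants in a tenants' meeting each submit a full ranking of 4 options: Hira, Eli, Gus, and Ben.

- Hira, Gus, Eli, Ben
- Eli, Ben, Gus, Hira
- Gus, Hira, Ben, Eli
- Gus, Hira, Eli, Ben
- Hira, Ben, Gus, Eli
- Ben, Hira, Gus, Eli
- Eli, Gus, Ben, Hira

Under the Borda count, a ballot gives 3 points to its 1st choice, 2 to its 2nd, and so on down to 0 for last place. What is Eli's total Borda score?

8

Borda scores:
  Hira: 3 + 0 + 2 + 2 + 3 + 2 + 0 = 12
  Eli: 1 + 3 + 0 + 1 + 0 + 0 + 3 = 8
  Gus: 2 + 1 + 3 + 3 + 1 + 1 + 2 = 13
  Ben: 0 + 2 + 1 + 0 + 2 + 3 + 1 = 9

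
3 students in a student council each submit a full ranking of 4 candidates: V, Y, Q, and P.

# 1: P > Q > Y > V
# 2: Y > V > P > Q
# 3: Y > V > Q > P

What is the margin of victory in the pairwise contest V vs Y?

Ballots ranking V above Y: 0.
Ballots ranking Y above V: 3.
Y wins 3–0, a margin of 3.

3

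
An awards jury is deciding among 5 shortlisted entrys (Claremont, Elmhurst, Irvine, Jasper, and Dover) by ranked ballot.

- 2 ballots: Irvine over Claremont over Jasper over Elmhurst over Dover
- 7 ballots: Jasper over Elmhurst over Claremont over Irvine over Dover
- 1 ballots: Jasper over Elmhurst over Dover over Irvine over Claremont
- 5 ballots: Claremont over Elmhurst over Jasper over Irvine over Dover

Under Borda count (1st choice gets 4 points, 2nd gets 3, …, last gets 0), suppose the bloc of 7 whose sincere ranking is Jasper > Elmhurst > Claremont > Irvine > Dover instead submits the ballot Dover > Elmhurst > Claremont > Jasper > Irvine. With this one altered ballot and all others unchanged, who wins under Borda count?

Elmhurst

Borda totals with the altered ballot: Claremont 40, Elmhurst 41, Irvine 14, Jasper 25, Dover 30.
The switch changes the winner from Jasper to Elmhurst.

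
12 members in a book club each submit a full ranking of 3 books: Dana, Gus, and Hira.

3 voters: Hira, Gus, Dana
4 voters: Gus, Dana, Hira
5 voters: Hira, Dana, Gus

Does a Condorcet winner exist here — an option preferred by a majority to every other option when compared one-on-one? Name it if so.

Hira

Head-to-head results (12 voters total):
Dana vs Gus: Gus wins 7–5.
Dana vs Hira: Hira wins 8–4.
Gus vs Hira: Hira wins 8–4.
Hira beats each rival — Dana (8–4), Gus (8–4) — so Hira is the Condorcet winner.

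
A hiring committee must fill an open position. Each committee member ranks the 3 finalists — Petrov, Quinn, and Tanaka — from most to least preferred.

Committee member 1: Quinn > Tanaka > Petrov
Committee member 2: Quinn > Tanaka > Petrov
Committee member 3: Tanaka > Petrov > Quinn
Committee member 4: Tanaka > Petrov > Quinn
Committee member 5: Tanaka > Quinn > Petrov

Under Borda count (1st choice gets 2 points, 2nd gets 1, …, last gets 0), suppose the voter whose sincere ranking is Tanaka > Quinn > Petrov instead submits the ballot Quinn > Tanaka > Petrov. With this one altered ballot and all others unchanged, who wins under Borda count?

Tanaka

Borda totals with the altered ballot: Petrov 2, Quinn 6, Tanaka 7.
The winner is unchanged: still Tanaka.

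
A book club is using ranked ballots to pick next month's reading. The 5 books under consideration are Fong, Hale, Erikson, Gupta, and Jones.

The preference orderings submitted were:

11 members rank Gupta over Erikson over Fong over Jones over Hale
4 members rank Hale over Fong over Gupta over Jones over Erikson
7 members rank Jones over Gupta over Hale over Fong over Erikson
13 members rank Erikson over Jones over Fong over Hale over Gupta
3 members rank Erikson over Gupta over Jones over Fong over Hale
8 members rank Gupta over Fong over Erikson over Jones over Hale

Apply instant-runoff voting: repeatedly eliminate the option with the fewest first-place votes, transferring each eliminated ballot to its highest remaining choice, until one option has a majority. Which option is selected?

Gupta

Round 1: Gupta 19, Erikson 16, Jones 7, Hale 4, Fong 0. Fong has the fewest and is eliminated.
Round 2: Gupta 19, Erikson 16, Jones 7, Hale 4. Hale has the fewest and is eliminated.
Round 3: Gupta 23, Erikson 16, Jones 7. Jones has the fewest and is eliminated.
Round 4: Gupta 30, Erikson 16. Gupta has a majority.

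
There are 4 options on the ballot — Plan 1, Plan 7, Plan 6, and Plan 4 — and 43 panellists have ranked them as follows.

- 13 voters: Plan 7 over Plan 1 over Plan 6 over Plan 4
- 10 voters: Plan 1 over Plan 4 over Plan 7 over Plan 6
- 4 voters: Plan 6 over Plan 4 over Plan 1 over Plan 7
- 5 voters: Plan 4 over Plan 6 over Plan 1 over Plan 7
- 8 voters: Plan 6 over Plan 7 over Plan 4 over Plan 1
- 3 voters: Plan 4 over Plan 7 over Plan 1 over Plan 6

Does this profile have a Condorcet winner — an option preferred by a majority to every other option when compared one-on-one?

No

Head-to-head results (43 voters total):
Plan 1 vs Plan 7: Plan 7 wins 24–19.
Plan 1 vs Plan 6: Plan 1 wins 26–17.
Plan 1 vs Plan 4: Plan 1 wins 23–20.
Plan 7 vs Plan 6: Plan 7 wins 26–17.
Plan 7 vs Plan 4: Plan 4 wins 22–21.
Plan 6 vs Plan 4: Plan 6 wins 25–18.
No candidate beats all others: Plan 1 beats Plan 4 beats Plan 7 beats Plan 1, a majority cycle.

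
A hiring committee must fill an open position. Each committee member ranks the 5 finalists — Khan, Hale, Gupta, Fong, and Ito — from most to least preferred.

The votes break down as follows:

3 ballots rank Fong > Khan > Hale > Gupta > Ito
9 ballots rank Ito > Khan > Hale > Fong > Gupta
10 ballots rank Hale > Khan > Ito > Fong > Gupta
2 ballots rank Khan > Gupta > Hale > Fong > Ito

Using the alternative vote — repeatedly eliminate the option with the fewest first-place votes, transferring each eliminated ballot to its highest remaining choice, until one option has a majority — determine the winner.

Hale

Round 1: Hale 10, Ito 9, Fong 3, Khan 2, Gupta 0. Gupta has the fewest and is eliminated.
Round 2: Hale 10, Ito 9, Fong 3, Khan 2. Khan has the fewest and is eliminated.
Round 3: Hale 12, Ito 9, Fong 3. Fong has the fewest and is eliminated.
Round 4: Hale 15, Ito 9. Hale has a majority.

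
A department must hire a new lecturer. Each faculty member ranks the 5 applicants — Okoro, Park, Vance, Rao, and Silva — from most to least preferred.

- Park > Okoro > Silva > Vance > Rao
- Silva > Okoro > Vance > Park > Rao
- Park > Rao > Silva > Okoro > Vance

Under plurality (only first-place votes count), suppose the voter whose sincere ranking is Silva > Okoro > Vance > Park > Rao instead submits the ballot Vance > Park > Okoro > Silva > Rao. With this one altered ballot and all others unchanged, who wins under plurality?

Park

First-place totals with the altered ballot: Okoro 0, Park 2, Vance 1, Rao 0, Silva 0.
The winner is unchanged: still Park.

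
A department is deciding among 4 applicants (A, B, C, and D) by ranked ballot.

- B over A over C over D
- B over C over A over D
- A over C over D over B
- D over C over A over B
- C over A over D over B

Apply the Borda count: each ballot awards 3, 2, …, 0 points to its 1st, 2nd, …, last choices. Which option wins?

C

Borda scores:
  A: 2 + 1 + 3 + 1 + 2 = 9
  B: 3 + 3 + 0 + 0 + 0 = 6
  C: 1 + 2 + 2 + 2 + 3 = 10
  D: 0 + 0 + 1 + 3 + 1 = 5
C has the highest total.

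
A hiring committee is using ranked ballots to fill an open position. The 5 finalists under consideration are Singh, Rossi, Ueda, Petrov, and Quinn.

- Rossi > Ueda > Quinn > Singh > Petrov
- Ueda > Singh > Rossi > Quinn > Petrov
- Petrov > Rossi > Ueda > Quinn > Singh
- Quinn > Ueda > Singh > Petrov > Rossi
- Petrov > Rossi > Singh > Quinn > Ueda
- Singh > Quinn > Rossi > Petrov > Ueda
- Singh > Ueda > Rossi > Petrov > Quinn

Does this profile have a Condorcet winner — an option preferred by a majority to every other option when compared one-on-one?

Head-to-head results (7 voters total):
Singh vs Rossi: Singh wins 4–3.
Singh vs Ueda: Ueda wins 4–3.
Singh vs Petrov: Singh wins 5–2.
Singh vs Quinn: Singh wins 4–3.
Rossi vs Ueda: Rossi wins 4–3.
Rossi vs Petrov: Rossi wins 4–3.
Rossi vs Quinn: Rossi wins 5–2.
Ueda vs Petrov: Ueda wins 4–3.
Ueda vs Quinn: Ueda wins 4–3.
Petrov vs Quinn: Quinn wins 4–3.
No candidate beats all others: Singh beats Rossi beats Ueda beats Singh, a majority cycle.

No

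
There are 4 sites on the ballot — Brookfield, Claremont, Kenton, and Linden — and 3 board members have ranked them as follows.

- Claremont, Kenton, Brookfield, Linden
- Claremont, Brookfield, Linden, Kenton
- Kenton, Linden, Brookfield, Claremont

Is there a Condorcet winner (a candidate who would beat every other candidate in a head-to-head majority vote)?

Head-to-head results (3 voters total):
Brookfield vs Claremont: Claremont wins 2–1.
Brookfield vs Kenton: Kenton wins 2–1.
Brookfield vs Linden: Brookfield wins 2–1.
Claremont vs Kenton: Claremont wins 2–1.
Claremont vs Linden: Claremont wins 2–1.
Kenton vs Linden: Kenton wins 2–1.
Claremont beats each rival — Brookfield (2–1), Kenton (2–1), Linden (2–1) — so Claremont is the Condorcet winner.

Yes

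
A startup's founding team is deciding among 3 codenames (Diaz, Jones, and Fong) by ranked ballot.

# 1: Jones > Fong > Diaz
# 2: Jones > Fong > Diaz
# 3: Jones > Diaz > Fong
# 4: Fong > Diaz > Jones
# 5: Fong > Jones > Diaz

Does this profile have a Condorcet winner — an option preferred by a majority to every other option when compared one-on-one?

Head-to-head results (5 voters total):
Diaz vs Jones: Jones wins 4–1.
Diaz vs Fong: Fong wins 4–1.
Jones vs Fong: Jones wins 3–2.
Jones beats each rival — Diaz (4–1), Fong (3–2) — so Jones is the Condorcet winner.

Yes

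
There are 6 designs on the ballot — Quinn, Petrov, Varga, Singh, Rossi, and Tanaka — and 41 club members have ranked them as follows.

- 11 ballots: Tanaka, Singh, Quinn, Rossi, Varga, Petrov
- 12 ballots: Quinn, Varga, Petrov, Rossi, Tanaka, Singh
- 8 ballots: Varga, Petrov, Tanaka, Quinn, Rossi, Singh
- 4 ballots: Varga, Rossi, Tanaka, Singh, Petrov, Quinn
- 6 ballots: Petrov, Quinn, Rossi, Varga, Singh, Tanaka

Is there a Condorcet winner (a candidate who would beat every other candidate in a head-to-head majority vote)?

No

Head-to-head results (41 voters total):
Quinn vs Petrov: Quinn wins 23–18.
Quinn vs Varga: Quinn wins 29–12.
Quinn vs Singh: Quinn wins 26–15.
Quinn vs Rossi: Quinn wins 37–4.
Quinn vs Tanaka: Tanaka wins 23–18.
Petrov vs Varga: Varga wins 35–6.
Petrov vs Singh: Petrov wins 26–15.
Petrov vs Rossi: Petrov wins 26–15.
Petrov vs Tanaka: Petrov wins 26–15.
Varga vs Singh: Varga wins 30–11.
Varga vs Rossi: Varga wins 24–17.
Varga vs Tanaka: Varga wins 30–11.
Singh vs Rossi: Rossi wins 30–11.
Singh vs Tanaka: Tanaka wins 35–6.
Rossi vs Tanaka: Rossi wins 22–19.
No candidate beats all others: Quinn beats Petrov beats Tanaka beats Quinn, a majority cycle.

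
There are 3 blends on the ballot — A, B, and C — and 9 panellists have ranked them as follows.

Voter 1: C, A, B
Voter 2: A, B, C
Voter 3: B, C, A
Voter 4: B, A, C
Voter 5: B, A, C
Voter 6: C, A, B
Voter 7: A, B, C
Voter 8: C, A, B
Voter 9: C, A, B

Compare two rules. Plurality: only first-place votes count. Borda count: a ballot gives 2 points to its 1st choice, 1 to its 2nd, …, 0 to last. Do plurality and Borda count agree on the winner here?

Plurality first-place counts: A 2, B 3, C 4 → C.
Borda totals: A 10, B 8, C 9 → A.
The two rules disagree: plurality picks C, Borda picks A.

No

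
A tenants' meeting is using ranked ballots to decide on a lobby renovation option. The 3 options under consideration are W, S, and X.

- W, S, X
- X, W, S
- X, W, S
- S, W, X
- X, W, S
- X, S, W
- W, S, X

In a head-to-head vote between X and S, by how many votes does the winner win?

1

Ballots ranking X above S: 4.
Ballots ranking S above X: 3.
X wins 4–3, a margin of 1.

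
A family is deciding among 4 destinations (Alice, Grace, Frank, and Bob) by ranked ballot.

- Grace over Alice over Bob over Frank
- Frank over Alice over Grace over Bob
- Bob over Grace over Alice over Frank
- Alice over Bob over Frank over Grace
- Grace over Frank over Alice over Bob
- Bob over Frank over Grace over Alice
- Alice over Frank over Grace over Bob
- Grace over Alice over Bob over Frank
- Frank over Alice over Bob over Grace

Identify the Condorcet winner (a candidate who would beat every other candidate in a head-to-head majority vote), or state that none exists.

Head-to-head results (9 voters total):
Alice vs Grace: Grace wins 5–4.
Alice vs Frank: Alice wins 5–4.
Alice vs Bob: Alice wins 7–2.
Grace vs Frank: Frank wins 5–4.
Grace vs Bob: Grace wins 5–4.
Frank vs Bob: Bob wins 5–4.
No candidate beats all others: Alice beats Frank beats Grace beats Alice, a majority cycle.

No Condorcet winner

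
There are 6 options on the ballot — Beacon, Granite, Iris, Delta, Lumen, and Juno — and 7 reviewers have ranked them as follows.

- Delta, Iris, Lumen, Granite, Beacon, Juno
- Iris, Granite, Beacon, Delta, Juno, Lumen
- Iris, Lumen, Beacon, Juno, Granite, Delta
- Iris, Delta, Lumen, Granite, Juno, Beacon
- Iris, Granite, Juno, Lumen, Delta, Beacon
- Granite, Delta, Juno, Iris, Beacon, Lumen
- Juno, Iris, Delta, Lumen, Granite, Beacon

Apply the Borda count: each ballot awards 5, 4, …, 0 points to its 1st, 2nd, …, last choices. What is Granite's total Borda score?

19

Borda scores:
  Beacon: 1 + 3 + 3 + 0 + 0 + 1 + 0 = 8
  Granite: 2 + 4 + 1 + 2 + 4 + 5 + 1 = 19
  Iris: 4 + 5 + 5 + 5 + 5 + 2 + 4 = 30
  Delta: 5 + 2 + 0 + 4 + 1 + 4 + 3 = 19
  Lumen: 3 + 0 + 4 + 3 + 2 + 0 + 2 = 14
  Juno: 0 + 1 + 2 + 1 + 3 + 3 + 5 = 15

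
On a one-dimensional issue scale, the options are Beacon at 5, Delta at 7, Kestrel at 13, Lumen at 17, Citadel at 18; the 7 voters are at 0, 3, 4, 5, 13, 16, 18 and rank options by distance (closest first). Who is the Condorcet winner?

With single-peaked preferences on a line, the Condorcet winner is the candidate closest to the median voter.
The median voter (position 5) is closest to Beacon at 5.
Check: Beacon vs Citadel — voters closer to Beacon: 4 of 7.

Beacon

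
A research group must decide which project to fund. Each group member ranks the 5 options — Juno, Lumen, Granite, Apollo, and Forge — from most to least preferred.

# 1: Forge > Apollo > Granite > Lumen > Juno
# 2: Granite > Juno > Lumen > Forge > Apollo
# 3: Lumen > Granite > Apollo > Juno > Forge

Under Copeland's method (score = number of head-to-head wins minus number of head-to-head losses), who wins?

Pairwise results:
  Juno vs Lumen: Lumen wins 2–1.
  Juno vs Granite: Granite wins 3–0.
  Juno vs Apollo: Apollo wins 2–1.
  Juno vs Forge: Juno wins 2–1.
  Lumen vs Granite: Granite wins 2–1.
  Lumen vs Apollo: Lumen wins 2–1.
  Lumen vs Forge: Lumen wins 2–1.
  Granite vs Apollo: Granite wins 2–1.
  Granite vs Forge: Granite wins 2–1.
  Apollo vs Forge: Forge wins 2–1.
Copeland scores (wins − losses):
  Juno: 1 − 3 = -2
  Lumen: 3 − 1 = 2
  Granite: 4 − 0 = 4
  Apollo: 1 − 3 = -2
  Forge: 1 − 3 = -2
Granite has the best Copeland score.

Granite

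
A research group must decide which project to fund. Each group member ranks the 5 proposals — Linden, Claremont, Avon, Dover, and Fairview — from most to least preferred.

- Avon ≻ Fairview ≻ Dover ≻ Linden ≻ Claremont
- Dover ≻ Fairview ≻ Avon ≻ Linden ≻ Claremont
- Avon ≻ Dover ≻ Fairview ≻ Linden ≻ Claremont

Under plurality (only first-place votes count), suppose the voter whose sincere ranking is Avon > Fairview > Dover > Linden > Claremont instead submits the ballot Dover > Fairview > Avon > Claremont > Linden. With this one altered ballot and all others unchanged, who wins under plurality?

Dover

First-place totals with the altered ballot: Linden 0, Claremont 0, Avon 1, Dover 2, Fairview 0.
The switch changes the winner from Avon to Dover.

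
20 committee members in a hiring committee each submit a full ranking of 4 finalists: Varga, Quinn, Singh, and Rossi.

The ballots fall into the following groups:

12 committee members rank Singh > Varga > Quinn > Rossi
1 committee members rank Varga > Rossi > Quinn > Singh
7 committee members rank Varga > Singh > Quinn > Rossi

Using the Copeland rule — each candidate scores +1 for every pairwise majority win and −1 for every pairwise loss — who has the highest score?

Singh

Pairwise results:
  Varga vs Quinn: Varga wins 20–0.
  Varga vs Singh: Singh wins 12–8.
  Varga vs Rossi: Varga wins 20–0.
  Quinn vs Singh: Singh wins 19–1.
  Quinn vs Rossi: Quinn wins 19–1.
  Singh vs Rossi: Singh wins 19–1.
Copeland scores (wins − losses):
  Varga: 2 − 1 = 1
  Quinn: 1 − 2 = -1
  Singh: 3 − 0 = 3
  Rossi: 0 − 3 = -3
Singh has the best Copeland score.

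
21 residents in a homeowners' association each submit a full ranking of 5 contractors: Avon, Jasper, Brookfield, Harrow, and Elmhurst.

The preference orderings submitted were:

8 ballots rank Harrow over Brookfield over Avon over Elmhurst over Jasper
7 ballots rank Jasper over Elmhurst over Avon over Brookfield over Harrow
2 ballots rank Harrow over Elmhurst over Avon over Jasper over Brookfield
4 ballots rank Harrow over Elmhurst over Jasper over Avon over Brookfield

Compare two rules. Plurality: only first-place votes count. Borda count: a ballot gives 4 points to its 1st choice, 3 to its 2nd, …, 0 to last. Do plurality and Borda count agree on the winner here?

Yes

Plurality first-place counts: Avon 0, Jasper 7, Brookfield 0, Harrow 14, Elmhurst 0 → Harrow.
Borda totals: Avon 38, Jasper 38, Brookfield 31, Harrow 56, Elmhurst 47 → Harrow.
The two rules agree on Harrow.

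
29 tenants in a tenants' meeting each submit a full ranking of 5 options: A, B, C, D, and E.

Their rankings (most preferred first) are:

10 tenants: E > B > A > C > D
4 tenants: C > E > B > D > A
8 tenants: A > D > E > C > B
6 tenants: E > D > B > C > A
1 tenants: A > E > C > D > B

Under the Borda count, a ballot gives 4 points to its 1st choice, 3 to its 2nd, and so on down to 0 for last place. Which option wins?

Borda scores:
  A: 10·2 + 4·0 + 8·4 + 6·0 + 4 = 56
  B: 10·3 + 4·2 + 8·0 + 6·2 + 0 = 50
  C: 10·1 + 4·4 + 8·1 + 6·1 + 2 = 42
  D: 10·0 + 4·1 + 8·3 + 6·3 + 1 = 47
  E: 10·4 + 4·3 + 8·2 + 6·4 + 3 = 95
E has the highest total.

E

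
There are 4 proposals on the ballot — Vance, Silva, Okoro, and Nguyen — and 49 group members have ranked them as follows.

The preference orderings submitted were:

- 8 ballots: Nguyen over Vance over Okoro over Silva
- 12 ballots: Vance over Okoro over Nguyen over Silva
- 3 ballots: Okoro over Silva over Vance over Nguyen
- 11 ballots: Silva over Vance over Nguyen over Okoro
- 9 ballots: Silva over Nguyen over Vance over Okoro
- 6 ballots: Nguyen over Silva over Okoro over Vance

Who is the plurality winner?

First-place vote totals:
  Vance: 12
  Silva: 20
  Okoro: 3
  Nguyen: 14
Silva has the most first-place votes.

Silva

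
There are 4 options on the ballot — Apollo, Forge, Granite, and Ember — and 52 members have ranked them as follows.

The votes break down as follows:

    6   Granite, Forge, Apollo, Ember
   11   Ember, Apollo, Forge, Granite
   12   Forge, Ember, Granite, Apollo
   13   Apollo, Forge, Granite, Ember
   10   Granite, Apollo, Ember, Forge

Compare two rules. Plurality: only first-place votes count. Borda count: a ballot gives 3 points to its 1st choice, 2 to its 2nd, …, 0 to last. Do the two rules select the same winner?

No

Plurality first-place counts: Apollo 13, Forge 12, Granite 16, Ember 11 → Granite.
Borda totals: Apollo 87, Forge 85, Granite 73, Ember 67 → Apollo.
The two rules disagree: plurality picks Granite, Borda picks Apollo.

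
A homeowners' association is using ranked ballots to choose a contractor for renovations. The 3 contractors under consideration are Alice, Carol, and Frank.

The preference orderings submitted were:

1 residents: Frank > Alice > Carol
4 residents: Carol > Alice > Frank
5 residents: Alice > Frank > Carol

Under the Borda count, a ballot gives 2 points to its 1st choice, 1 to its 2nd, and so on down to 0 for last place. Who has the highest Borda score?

Alice

Borda scores:
  Alice: 1 + 4·1 + 5·2 = 15
  Carol: 0 + 4·2 + 5·0 = 8
  Frank: 2 + 4·0 + 5·1 = 7
Alice has the highest total.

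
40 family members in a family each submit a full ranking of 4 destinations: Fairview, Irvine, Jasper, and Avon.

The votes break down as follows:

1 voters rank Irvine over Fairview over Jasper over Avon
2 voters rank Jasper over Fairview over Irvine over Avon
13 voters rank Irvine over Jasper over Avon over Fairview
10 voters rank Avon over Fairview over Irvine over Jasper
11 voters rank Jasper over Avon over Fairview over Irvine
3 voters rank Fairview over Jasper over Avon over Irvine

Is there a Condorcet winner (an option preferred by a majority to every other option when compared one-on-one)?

Head-to-head results (40 voters total):
Fairview vs Irvine: Fairview wins 26–14.
Fairview vs Jasper: Jasper wins 26–14.
Fairview vs Avon: Avon wins 34–6.
Irvine vs Jasper: Irvine wins 24–16.
Irvine vs Avon: Avon wins 24–16.
Jasper vs Avon: Jasper wins 30–10.
No candidate beats all others: Fairview beats Irvine beats Jasper beats Fairview, a majority cycle.

No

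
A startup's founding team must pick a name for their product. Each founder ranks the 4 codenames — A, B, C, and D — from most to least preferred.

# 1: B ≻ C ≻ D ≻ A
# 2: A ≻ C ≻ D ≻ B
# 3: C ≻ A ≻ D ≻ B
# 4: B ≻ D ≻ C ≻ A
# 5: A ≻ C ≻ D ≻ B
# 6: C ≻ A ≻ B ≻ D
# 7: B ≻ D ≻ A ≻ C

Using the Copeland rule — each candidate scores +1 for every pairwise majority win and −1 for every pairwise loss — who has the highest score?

Pairwise results:
  A vs B: A wins 4–3.
  A vs C: C wins 4–3.
  A vs D: A wins 4–3.
  B vs C: C wins 4–3.
  B vs D: B wins 4–3.
  C vs D: C wins 5–2.
Copeland scores (wins − losses):
  A: 2 − 1 = 1
  B: 1 − 2 = -1
  C: 3 − 0 = 3
  D: 0 − 3 = -3
C has the best Copeland score.

C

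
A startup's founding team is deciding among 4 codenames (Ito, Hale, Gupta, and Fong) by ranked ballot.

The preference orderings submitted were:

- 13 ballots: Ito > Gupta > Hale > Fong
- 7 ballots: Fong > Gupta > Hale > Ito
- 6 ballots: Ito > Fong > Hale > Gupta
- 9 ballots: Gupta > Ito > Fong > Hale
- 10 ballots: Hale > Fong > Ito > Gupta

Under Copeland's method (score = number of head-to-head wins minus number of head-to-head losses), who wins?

Pairwise results:
  Ito vs Hale: Ito wins 28–17.
  Ito vs Gupta: Ito wins 29–16.
  Ito vs Fong: Ito wins 28–17.
  Hale vs Gupta: Gupta wins 29–16.
  Hale vs Fong: Hale wins 23–22.
  Gupta vs Fong: Fong wins 23–22.
Copeland scores (wins − losses):
  Ito: 3 − 0 = 3
  Hale: 1 − 2 = -1
  Gupta: 1 − 2 = -1
  Fong: 1 − 2 = -1
Ito has the best Copeland score.

Ito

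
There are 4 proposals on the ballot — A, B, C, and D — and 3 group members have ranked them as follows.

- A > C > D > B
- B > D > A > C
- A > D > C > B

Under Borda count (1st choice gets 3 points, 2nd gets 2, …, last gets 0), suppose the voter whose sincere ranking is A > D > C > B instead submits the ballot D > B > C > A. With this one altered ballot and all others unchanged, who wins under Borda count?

D

Borda totals with the altered ballot: A 4, B 5, C 3, D 6.
The switch changes the winner from A to D.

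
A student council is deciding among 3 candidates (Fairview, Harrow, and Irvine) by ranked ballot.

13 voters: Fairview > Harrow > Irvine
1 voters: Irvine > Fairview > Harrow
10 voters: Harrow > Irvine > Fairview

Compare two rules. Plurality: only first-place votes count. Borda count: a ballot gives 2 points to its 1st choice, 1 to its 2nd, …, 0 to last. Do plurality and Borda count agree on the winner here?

No

Plurality first-place counts: Fairview 13, Harrow 10, Irvine 1 → Fairview.
Borda totals: Fairview 27, Harrow 33, Irvine 12 → Harrow.
The two rules disagree: plurality picks Fairview, Borda picks Harrow.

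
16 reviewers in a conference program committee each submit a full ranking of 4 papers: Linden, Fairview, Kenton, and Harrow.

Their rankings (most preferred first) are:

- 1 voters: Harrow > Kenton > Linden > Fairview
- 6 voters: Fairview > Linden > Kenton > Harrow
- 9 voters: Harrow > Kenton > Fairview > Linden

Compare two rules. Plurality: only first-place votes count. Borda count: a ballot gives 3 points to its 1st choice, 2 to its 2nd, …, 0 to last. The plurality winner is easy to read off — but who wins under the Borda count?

Plurality first-place counts: Linden 0, Fairview 6, Kenton 0, Harrow 10 → Harrow.
Borda totals: Linden 13, Fairview 27, Kenton 26, Harrow 30 → Harrow.

Harrow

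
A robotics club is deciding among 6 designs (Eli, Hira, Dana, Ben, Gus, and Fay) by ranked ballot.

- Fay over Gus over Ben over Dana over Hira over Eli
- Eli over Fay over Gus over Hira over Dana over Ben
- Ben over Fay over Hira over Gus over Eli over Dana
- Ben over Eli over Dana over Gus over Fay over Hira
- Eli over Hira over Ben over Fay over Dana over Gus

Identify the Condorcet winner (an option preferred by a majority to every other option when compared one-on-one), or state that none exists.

Ben

Head-to-head results (5 voters total):
Eli vs Hira: Eli wins 3–2.
Eli vs Dana: Eli wins 4–1.
Eli vs Ben: Ben wins 3–2.
Eli vs Gus: Eli wins 3–2.
Eli vs Fay: Eli wins 3–2.
Hira vs Dana: Hira wins 3–2.
Hira vs Ben: Ben wins 3–2.
Hira vs Gus: Gus wins 3–2.
Hira vs Fay: Fay wins 4–1.
Dana vs Ben: Ben wins 4–1.
Dana vs Gus: Gus wins 3–2.
Dana vs Fay: Fay wins 4–1.
Ben vs Gus: Ben wins 3–2.
Ben vs Fay: Ben wins 3–2.
Gus vs Fay: Fay wins 4–1.
Ben beats each rival — Eli (3–2), Hira (3–2), Dana (4–1), Gus (3–2), Fay (3–2) — so Ben is the Condorcet winner.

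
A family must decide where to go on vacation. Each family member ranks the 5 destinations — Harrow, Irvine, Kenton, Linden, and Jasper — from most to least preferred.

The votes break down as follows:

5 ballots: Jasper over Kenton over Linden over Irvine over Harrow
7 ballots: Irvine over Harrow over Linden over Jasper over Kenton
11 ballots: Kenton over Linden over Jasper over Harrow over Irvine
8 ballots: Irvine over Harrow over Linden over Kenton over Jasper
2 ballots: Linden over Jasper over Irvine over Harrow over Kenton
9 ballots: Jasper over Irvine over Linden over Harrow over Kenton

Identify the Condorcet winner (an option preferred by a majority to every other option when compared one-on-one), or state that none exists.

There is no Condorcet winner

Head-to-head results (42 voters total):
Harrow vs Irvine: Irvine wins 31–11.
Harrow vs Kenton: Harrow wins 26–16.
Harrow vs Linden: Linden wins 27–15.
Harrow vs Jasper: Jasper wins 27–15.
Irvine vs Kenton: Irvine wins 26–16.
Irvine vs Linden: Irvine wins 24–18.
Irvine vs Jasper: Jasper wins 27–15.
Kenton vs Linden: Linden wins 26–16.
Kenton vs Jasper: Jasper wins 23–19.
Linden vs Jasper: Linden wins 28–14.
No candidate beats all others: Irvine beats Linden beats Jasper beats Irvine, a majority cycle.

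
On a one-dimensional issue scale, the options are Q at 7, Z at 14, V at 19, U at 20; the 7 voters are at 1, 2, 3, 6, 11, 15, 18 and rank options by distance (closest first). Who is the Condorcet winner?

Q

With single-peaked preferences on a line, the Condorcet winner is the candidate closest to the median voter.
The median voter (position 6) is closest to Q at 7.
Check: Q vs Z — voters closer to Q: 4 of 7.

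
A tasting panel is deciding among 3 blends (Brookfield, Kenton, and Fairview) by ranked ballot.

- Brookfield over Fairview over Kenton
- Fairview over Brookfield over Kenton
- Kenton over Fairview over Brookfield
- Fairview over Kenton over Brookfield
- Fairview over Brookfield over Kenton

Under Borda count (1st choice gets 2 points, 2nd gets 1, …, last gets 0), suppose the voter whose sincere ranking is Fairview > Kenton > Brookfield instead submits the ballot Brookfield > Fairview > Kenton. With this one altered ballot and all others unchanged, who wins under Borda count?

Borda totals with the altered ballot: Brookfield 6, Kenton 2, Fairview 7.
The winner is unchanged: still Fairview.

Fairview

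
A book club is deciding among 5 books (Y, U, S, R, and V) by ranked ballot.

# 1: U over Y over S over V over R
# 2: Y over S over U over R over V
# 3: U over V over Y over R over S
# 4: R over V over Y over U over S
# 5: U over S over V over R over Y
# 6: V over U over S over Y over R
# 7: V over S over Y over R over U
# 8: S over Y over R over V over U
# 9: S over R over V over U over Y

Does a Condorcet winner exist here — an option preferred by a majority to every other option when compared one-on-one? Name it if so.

Head-to-head results (9 voters total):
Y vs U: U wins 5–4.
Y vs S: S wins 5–4.
Y vs R: Y wins 6–3.
Y vs V: V wins 6–3.
U vs S: U wins 5–4.
U vs R: U wins 5–4.
U vs V: V wins 5–4.
S vs R: S wins 7–2.
S vs V: S wins 5–4.
R vs V: V wins 5–4.
No candidate beats all others: U beats S beats V beats U, a majority cycle.

There is no Condorcet winner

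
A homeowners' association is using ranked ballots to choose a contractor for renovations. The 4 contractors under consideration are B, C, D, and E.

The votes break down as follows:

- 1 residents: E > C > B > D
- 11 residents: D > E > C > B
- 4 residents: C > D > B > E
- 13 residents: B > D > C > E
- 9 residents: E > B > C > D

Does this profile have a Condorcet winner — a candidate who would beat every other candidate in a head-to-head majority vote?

Head-to-head results (38 voters total):
B vs C: B wins 22–16.
B vs D: B wins 23–15.
B vs E: E wins 21–17.
C vs D: D wins 24–14.
C vs E: E wins 21–17.
D vs E: D wins 28–10.
No candidate beats all others: B beats D beats E beats B, a majority cycle.

No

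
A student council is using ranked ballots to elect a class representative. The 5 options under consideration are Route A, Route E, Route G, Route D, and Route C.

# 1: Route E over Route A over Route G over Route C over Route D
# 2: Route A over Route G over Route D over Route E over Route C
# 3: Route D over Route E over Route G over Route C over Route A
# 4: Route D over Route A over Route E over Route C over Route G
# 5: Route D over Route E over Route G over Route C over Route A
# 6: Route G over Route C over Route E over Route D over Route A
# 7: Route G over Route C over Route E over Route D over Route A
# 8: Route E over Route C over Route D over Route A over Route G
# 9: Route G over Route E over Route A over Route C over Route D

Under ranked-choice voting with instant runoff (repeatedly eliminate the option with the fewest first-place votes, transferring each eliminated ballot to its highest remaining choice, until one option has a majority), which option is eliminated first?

Round 1: Route G 3, Route D 3, Route E 2, Route A 1, Route C 0. Route C has the fewest and is eliminated.
Round 2: Route G 3, Route D 3, Route E 2, Route A 1. Route A has the fewest and is eliminated.
Round 3: Route G 4, Route D 3, Route E 2. Route E has the fewest and is eliminated.
Round 4: Route G 5, Route D 4. Route G has a majority.

Route C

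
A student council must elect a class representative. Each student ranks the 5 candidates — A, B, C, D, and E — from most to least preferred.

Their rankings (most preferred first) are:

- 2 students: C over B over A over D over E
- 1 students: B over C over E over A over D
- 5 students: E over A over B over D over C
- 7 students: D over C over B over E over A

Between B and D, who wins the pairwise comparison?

B

Ballots ranking B above D: 2+1+5 = 8.
Ballots ranking D above B: 7.
B wins the head-to-head, 8–7.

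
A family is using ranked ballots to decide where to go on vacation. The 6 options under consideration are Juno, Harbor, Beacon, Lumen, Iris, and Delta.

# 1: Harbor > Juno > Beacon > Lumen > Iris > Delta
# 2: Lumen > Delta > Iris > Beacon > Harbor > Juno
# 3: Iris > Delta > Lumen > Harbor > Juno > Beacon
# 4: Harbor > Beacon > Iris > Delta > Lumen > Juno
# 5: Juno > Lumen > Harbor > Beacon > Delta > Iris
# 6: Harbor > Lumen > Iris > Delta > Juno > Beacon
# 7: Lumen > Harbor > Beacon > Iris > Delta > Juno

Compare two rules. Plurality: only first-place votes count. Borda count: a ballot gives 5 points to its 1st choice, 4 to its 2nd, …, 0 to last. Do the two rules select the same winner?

Plurality first-place counts: Juno 1, Harbor 3, Beacon 0, Lumen 2, Iris 1, Delta 0 → Harbor.
Borda totals: Juno 11, Harbor 25, Beacon 14, Lumen 24, Iris 17, Delta 14 → Harbor.
The two rules agree on Harbor.

Yes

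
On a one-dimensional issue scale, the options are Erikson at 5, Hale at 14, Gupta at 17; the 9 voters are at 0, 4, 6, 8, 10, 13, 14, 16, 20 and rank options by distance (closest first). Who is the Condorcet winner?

Hale

With single-peaked preferences on a line, the Condorcet winner is the candidate closest to the median voter.
The median voter (position 10) is closest to Hale at 14.
Check: Hale vs Gupta — voters closer to Hale: 7 of 9.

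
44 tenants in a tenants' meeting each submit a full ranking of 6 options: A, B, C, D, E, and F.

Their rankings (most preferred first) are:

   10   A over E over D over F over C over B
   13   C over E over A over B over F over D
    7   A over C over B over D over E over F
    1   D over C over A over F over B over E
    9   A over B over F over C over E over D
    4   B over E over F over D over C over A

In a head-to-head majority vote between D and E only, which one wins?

E

Ballots ranking D above E: 7+1 = 8.
Ballots ranking E above D: 10+13+9+4 = 36.
E wins the head-to-head, 36–8.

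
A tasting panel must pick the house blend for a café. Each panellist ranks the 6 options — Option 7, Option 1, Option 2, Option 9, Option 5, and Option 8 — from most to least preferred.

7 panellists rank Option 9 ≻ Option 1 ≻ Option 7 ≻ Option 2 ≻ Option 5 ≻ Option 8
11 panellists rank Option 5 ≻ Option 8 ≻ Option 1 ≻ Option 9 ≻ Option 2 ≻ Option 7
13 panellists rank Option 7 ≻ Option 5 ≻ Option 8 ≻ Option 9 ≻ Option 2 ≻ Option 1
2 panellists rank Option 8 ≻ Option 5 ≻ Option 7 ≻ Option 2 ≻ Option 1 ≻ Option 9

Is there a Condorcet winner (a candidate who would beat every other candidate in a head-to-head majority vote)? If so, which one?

Head-to-head results (33 voters total):
Option 7 vs Option 1: Option 1 wins 18–15.
Option 7 vs Option 2: Option 7 wins 22–11.
Option 7 vs Option 9: Option 9 wins 18–15.
Option 7 vs Option 5: Option 7 wins 20–13.
Option 7 vs Option 8: Option 7 wins 20–13.
Option 1 vs Option 2: Option 1 wins 18–15.
Option 1 vs Option 9: Option 9 wins 20–13.
Option 1 vs Option 5: Option 5 wins 26–7.
Option 1 vs Option 8: Option 8 wins 26–7.
Option 2 vs Option 9: Option 9 wins 31–2.
Option 2 vs Option 5: Option 5 wins 26–7.
Option 2 vs Option 8: Option 8 wins 26–7.
Option 9 vs Option 5: Option 5 wins 26–7.
Option 9 vs Option 8: Option 8 wins 26–7.
Option 5 vs Option 8: Option 5 wins 31–2.
No candidate beats all others: Option 7 beats Option 5 beats Option 1 beats Option 7, a majority cycle.

There is no Condorcet winner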